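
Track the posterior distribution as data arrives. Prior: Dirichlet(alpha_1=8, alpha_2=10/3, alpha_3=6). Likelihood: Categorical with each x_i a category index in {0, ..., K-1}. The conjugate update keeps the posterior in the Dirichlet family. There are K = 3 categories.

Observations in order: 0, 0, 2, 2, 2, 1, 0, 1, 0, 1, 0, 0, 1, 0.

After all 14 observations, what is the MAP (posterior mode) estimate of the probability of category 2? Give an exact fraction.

obs 1: x=0 → posterior Dirichlet(9, 10/3, 6)
obs 2: x=0 → posterior Dirichlet(10, 10/3, 6)
obs 3: x=2 → posterior Dirichlet(10, 10/3, 7)
obs 4: x=2 → posterior Dirichlet(10, 10/3, 8)
obs 5: x=2 → posterior Dirichlet(10, 10/3, 9)
obs 6: x=1 → posterior Dirichlet(10, 13/3, 9)
obs 7: x=0 → posterior Dirichlet(11, 13/3, 9)
obs 8: x=1 → posterior Dirichlet(11, 16/3, 9)
obs 9: x=0 → posterior Dirichlet(12, 16/3, 9)
obs 10: x=1 → posterior Dirichlet(12, 19/3, 9)
obs 11: x=0 → posterior Dirichlet(13, 19/3, 9)
obs 12: x=0 → posterior Dirichlet(14, 19/3, 9)
obs 13: x=1 → posterior Dirichlet(14, 22/3, 9)
obs 14: x=0 → posterior Dirichlet(15, 22/3, 9)

24/85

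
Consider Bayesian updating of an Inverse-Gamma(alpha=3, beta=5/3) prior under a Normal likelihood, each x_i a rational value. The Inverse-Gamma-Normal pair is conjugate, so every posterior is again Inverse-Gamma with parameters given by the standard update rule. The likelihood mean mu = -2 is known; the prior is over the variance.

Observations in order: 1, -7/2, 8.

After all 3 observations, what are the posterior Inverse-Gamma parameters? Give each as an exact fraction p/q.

obs 1: x=1 → posterior Inverse-Gamma(7/2, 37/6)
obs 2: x=-7/2 → posterior Inverse-Gamma(4, 175/24)
obs 3: x=8 → posterior Inverse-Gamma(9/2, 1375/24)

alpha=9/2, beta=1375/24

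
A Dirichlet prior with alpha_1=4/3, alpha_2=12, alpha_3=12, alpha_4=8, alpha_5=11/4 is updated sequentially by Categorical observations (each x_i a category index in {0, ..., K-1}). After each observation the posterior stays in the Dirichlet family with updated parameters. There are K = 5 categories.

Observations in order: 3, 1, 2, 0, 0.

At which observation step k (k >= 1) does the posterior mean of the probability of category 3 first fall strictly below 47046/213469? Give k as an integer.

k = 5

obs 1: x=3 → posterior Dirichlet(4/3, 12, 12, 9, 11/4)
obs 2: x=1 → posterior Dirichlet(4/3, 13, 12, 9, 11/4)
obs 3: x=2 → posterior Dirichlet(4/3, 13, 13, 9, 11/4)
obs 4: x=0 → posterior Dirichlet(7/3, 13, 13, 9, 11/4)
obs 5: x=0 → posterior Dirichlet(10/3, 13, 13, 9, 11/4)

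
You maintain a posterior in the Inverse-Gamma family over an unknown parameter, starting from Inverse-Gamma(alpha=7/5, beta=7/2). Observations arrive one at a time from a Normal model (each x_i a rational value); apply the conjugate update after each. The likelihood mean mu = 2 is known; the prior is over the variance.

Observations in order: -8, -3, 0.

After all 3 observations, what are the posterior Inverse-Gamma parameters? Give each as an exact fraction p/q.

obs 1: x=-8 → posterior Inverse-Gamma(19/10, 107/2)
obs 2: x=-3 → posterior Inverse-Gamma(12/5, 66)
obs 3: x=0 → posterior Inverse-Gamma(29/10, 68)

alpha=29/10, beta=68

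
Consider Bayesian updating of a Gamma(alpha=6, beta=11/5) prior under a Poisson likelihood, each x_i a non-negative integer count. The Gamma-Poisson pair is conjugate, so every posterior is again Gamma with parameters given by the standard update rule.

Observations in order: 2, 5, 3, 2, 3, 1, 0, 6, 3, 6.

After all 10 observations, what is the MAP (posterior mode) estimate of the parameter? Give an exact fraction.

180/61

obs 1: x=2 → posterior Gamma(8, 16/5)
obs 2: x=5 → posterior Gamma(13, 21/5)
obs 3: x=3 → posterior Gamma(16, 26/5)
obs 4: x=2 → posterior Gamma(18, 31/5)
obs 5: x=3 → posterior Gamma(21, 36/5)
obs 6: x=1 → posterior Gamma(22, 41/5)
obs 7: x=0 → posterior Gamma(22, 46/5)
obs 8: x=6 → posterior Gamma(28, 51/5)
obs 9: x=3 → posterior Gamma(31, 56/5)
obs 10: x=6 → posterior Gamma(37, 61/5)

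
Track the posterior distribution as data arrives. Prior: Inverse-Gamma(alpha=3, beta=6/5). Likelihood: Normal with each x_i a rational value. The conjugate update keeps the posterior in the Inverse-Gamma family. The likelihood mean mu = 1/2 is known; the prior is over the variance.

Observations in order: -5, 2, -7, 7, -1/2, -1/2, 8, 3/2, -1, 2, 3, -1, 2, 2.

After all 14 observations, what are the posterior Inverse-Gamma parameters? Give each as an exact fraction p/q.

alpha=10, beta=4203/40

obs 1: x=-5 → posterior Inverse-Gamma(7/2, 653/40)
obs 2: x=2 → posterior Inverse-Gamma(4, 349/20)
obs 3: x=-7 → posterior Inverse-Gamma(9/2, 1823/40)
obs 4: x=7 → posterior Inverse-Gamma(5, 667/10)
obs 5: x=-1/2 → posterior Inverse-Gamma(11/2, 336/5)
obs 6: x=-1/2 → posterior Inverse-Gamma(6, 677/10)
obs 7: x=8 → posterior Inverse-Gamma(13/2, 3833/40)
obs 8: x=3/2 → posterior Inverse-Gamma(7, 3853/40)
obs 9: x=-1 → posterior Inverse-Gamma(15/2, 1949/20)
obs 10: x=2 → posterior Inverse-Gamma(8, 3943/40)
obs 11: x=3 → posterior Inverse-Gamma(17/2, 1017/10)
obs 12: x=-1 → posterior Inverse-Gamma(9, 4113/40)
obs 13: x=2 → posterior Inverse-Gamma(19/2, 2079/20)
obs 14: x=2 → posterior Inverse-Gamma(10, 4203/40)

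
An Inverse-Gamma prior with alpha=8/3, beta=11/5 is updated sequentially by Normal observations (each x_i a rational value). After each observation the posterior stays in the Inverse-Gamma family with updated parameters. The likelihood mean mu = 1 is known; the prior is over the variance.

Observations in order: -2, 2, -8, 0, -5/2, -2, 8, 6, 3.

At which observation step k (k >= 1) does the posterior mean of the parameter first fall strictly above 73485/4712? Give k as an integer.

k = 7

obs 1: x=-2 → posterior Inverse-Gamma(19/6, 67/10)
obs 2: x=2 → posterior Inverse-Gamma(11/3, 36/5)
obs 3: x=-8 → posterior Inverse-Gamma(25/6, 477/10)
obs 4: x=0 → posterior Inverse-Gamma(14/3, 241/5)
obs 5: x=-5/2 → posterior Inverse-Gamma(31/6, 2173/40)
obs 6: x=-2 → posterior Inverse-Gamma(17/3, 2353/40)
obs 7: x=8 → posterior Inverse-Gamma(37/6, 3333/40)
obs 8: x=6 → posterior Inverse-Gamma(20/3, 3833/40)
obs 9: x=3 → posterior Inverse-Gamma(43/6, 3913/40)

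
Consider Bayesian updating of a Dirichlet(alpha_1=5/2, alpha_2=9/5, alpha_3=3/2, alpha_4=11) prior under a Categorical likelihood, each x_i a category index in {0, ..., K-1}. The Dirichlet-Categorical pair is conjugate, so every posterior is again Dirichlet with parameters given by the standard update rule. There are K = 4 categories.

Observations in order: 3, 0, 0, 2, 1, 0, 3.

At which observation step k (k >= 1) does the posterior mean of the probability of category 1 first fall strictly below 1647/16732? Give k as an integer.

k = 2

obs 1: x=3 → posterior Dirichlet(5/2, 9/5, 3/2, 12)
obs 2: x=0 → posterior Dirichlet(7/2, 9/5, 3/2, 12)
obs 3: x=0 → posterior Dirichlet(9/2, 9/5, 3/2, 12)
obs 4: x=2 → posterior Dirichlet(9/2, 9/5, 5/2, 12)
obs 5: x=1 → posterior Dirichlet(9/2, 14/5, 5/2, 12)
obs 6: x=0 → posterior Dirichlet(11/2, 14/5, 5/2, 12)
obs 7: x=3 → posterior Dirichlet(11/2, 14/5, 5/2, 13)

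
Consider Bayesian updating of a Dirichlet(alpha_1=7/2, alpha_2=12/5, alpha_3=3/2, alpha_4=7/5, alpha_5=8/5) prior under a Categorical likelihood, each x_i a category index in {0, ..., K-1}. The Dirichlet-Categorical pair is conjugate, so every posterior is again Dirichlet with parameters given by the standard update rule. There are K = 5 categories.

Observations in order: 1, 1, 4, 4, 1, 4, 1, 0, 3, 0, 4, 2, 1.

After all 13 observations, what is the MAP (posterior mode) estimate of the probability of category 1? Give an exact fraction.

8/23

obs 1: x=1 → posterior Dirichlet(7/2, 17/5, 3/2, 7/5, 8/5)
obs 2: x=1 → posterior Dirichlet(7/2, 22/5, 3/2, 7/5, 8/5)
obs 3: x=4 → posterior Dirichlet(7/2, 22/5, 3/2, 7/5, 13/5)
obs 4: x=4 → posterior Dirichlet(7/2, 22/5, 3/2, 7/5, 18/5)
obs 5: x=1 → posterior Dirichlet(7/2, 27/5, 3/2, 7/5, 18/5)
obs 6: x=4 → posterior Dirichlet(7/2, 27/5, 3/2, 7/5, 23/5)
obs 7: x=1 → posterior Dirichlet(7/2, 32/5, 3/2, 7/5, 23/5)
obs 8: x=0 → posterior Dirichlet(9/2, 32/5, 3/2, 7/5, 23/5)
obs 9: x=3 → posterior Dirichlet(9/2, 32/5, 3/2, 12/5, 23/5)
obs 10: x=0 → posterior Dirichlet(11/2, 32/5, 3/2, 12/5, 23/5)
obs 11: x=4 → posterior Dirichlet(11/2, 32/5, 3/2, 12/5, 28/5)
obs 12: x=2 → posterior Dirichlet(11/2, 32/5, 5/2, 12/5, 28/5)
obs 13: x=1 → posterior Dirichlet(11/2, 37/5, 5/2, 12/5, 28/5)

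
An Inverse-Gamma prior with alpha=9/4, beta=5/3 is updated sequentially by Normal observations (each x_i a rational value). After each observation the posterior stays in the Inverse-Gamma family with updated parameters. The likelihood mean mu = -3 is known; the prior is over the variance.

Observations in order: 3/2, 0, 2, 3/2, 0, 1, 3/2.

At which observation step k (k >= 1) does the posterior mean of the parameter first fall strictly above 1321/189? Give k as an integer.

obs 1: x=3/2 → posterior Inverse-Gamma(11/4, 283/24)
obs 2: x=0 → posterior Inverse-Gamma(13/4, 391/24)
obs 3: x=2 → posterior Inverse-Gamma(15/4, 691/24)
obs 4: x=3/2 → posterior Inverse-Gamma(17/4, 467/12)
obs 5: x=0 → posterior Inverse-Gamma(19/4, 521/12)
obs 6: x=1 → posterior Inverse-Gamma(21/4, 617/12)
obs 7: x=3/2 → posterior Inverse-Gamma(23/4, 1477/24)

k = 2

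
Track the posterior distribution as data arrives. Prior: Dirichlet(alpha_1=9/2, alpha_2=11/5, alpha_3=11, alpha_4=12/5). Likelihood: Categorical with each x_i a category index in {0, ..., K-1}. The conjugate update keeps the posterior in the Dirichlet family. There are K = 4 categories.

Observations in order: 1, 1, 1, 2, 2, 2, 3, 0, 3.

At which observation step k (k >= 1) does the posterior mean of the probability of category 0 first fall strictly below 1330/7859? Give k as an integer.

k = 7

obs 1: x=1 → posterior Dirichlet(9/2, 16/5, 11, 12/5)
obs 2: x=1 → posterior Dirichlet(9/2, 21/5, 11, 12/5)
obs 3: x=1 → posterior Dirichlet(9/2, 26/5, 11, 12/5)
obs 4: x=2 → posterior Dirichlet(9/2, 26/5, 12, 12/5)
obs 5: x=2 → posterior Dirichlet(9/2, 26/5, 13, 12/5)
obs 6: x=2 → posterior Dirichlet(9/2, 26/5, 14, 12/5)
obs 7: x=3 → posterior Dirichlet(9/2, 26/5, 14, 17/5)
obs 8: x=0 → posterior Dirichlet(11/2, 26/5, 14, 17/5)
obs 9: x=3 → posterior Dirichlet(11/2, 26/5, 14, 22/5)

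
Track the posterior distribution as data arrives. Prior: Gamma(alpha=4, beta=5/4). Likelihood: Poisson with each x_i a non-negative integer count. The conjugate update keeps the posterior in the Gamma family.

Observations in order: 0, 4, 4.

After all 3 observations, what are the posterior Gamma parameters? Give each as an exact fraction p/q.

alpha=12, beta=17/4

obs 1: x=0 → posterior Gamma(4, 9/4)
obs 2: x=4 → posterior Gamma(8, 13/4)
obs 3: x=4 → posterior Gamma(12, 17/4)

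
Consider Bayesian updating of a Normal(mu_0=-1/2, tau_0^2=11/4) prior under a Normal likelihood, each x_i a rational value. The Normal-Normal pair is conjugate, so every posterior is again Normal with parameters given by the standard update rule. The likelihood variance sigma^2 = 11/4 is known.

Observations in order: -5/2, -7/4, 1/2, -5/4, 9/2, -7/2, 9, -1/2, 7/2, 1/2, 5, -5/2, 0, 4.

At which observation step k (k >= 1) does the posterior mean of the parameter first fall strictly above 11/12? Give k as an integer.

k = 11

obs 1: x=-5/2 → posterior Normal(-3/2, 11/8)
obs 2: x=-7/4 → posterior Normal(-19/12, 11/12)
obs 3: x=1/2 → posterior Normal(-17/16, 11/16)
obs 4: x=-5/4 → posterior Normal(-11/10, 11/20)
obs 5: x=9/2 → posterior Normal(-1/6, 11/24)
obs 6: x=-7/2 → posterior Normal(-9/14, 11/28)
obs 7: x=9 → posterior Normal(9/16, 11/32)
obs 8: x=-1/2 → posterior Normal(4/9, 11/36)
obs 9: x=7/2 → posterior Normal(3/4, 11/40)
obs 10: x=1/2 → posterior Normal(8/11, 1/4)
obs 11: x=5 → posterior Normal(13/12, 11/48)
obs 12: x=-5/2 → posterior Normal(21/26, 11/52)
obs 13: x=0 → posterior Normal(3/4, 11/56)
obs 14: x=4 → posterior Normal(29/30, 11/60)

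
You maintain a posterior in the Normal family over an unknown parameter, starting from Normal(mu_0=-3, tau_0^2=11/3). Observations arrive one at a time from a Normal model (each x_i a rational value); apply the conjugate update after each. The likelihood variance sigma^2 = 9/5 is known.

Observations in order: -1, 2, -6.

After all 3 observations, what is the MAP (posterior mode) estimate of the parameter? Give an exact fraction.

-89/48

obs 1: x=-1 → posterior Normal(-68/41, 99/82)
obs 2: x=2 → posterior Normal(-26/137, 99/137)
obs 3: x=-6 → posterior Normal(-89/48, 33/64)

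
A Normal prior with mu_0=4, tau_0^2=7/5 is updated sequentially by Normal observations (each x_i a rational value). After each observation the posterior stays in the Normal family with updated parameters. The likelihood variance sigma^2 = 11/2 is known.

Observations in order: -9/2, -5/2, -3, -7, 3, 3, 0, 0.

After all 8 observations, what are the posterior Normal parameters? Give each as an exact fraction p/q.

obs 1: x=-9/2 → posterior Normal(157/69, 77/69)
obs 2: x=-5/2 → posterior Normal(122/83, 77/83)
obs 3: x=-3 → posterior Normal(80/97, 77/97)
obs 4: x=-7 → posterior Normal(-6/37, 77/111)
obs 5: x=3 → posterior Normal(24/125, 77/125)
obs 6: x=3 → posterior Normal(66/139, 77/139)
obs 7: x=0 → posterior Normal(22/51, 77/153)
obs 8: x=0 → posterior Normal(66/167, 77/167)

mu_0=66/167, tau_0^2=77/167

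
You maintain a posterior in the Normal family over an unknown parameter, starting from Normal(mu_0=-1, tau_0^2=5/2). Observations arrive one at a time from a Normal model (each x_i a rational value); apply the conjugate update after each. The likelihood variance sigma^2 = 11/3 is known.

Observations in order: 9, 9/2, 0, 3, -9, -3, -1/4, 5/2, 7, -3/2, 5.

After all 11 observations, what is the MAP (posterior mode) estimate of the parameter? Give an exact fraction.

947/748

obs 1: x=9 → posterior Normal(113/37, 55/37)
obs 2: x=9/2 → posterior Normal(361/104, 55/52)
obs 3: x=0 → posterior Normal(361/134, 55/67)
obs 4: x=3 → posterior Normal(11/4, 55/82)
obs 5: x=-9 → posterior Normal(181/194, 55/97)
obs 6: x=-3 → posterior Normal(13/32, 55/112)
obs 7: x=-1/4 → posterior Normal(167/508, 55/127)
obs 8: x=5/2 → posterior Normal(317/568, 55/142)
obs 9: x=7 → posterior Normal(737/628, 55/157)
obs 10: x=-3/2 → posterior Normal(647/688, 55/172)
obs 11: x=5 → posterior Normal(947/748, 5/17)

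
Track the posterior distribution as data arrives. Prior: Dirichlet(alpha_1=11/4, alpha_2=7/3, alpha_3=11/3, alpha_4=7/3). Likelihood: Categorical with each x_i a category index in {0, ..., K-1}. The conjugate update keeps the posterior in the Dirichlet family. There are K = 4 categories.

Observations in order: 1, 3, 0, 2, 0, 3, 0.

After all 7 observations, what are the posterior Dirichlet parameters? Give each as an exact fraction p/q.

alpha_1=23/4, alpha_2=10/3, alpha_3=14/3, alpha_4=13/3

obs 1: x=1 → posterior Dirichlet(11/4, 10/3, 11/3, 7/3)
obs 2: x=3 → posterior Dirichlet(11/4, 10/3, 11/3, 10/3)
obs 3: x=0 → posterior Dirichlet(15/4, 10/3, 11/3, 10/3)
obs 4: x=2 → posterior Dirichlet(15/4, 10/3, 14/3, 10/3)
obs 5: x=0 → posterior Dirichlet(19/4, 10/3, 14/3, 10/3)
obs 6: x=3 → posterior Dirichlet(19/4, 10/3, 14/3, 13/3)
obs 7: x=0 → posterior Dirichlet(23/4, 10/3, 14/3, 13/3)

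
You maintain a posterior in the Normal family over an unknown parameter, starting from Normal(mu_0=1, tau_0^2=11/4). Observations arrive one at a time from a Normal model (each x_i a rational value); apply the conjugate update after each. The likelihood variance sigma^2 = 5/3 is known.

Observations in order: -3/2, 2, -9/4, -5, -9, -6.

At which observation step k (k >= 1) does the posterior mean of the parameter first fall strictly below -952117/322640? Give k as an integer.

k = 6

obs 1: x=-3/2 → posterior Normal(-59/106, 55/53)
obs 2: x=2 → posterior Normal(73/172, 55/86)
obs 3: x=-9/4 → posterior Normal(-151/476, 55/119)
obs 4: x=-5 → posterior Normal(-811/608, 55/152)
obs 5: x=-9 → posterior Normal(-1999/740, 11/37)
obs 6: x=-6 → posterior Normal(-2791/872, 55/218)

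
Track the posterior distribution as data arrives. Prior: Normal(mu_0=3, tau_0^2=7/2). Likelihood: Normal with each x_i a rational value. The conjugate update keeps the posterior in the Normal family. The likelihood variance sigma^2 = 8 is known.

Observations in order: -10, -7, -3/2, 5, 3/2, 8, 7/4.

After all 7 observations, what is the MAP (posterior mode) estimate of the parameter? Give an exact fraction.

obs 1: x=-10 → posterior Normal(-22/23, 56/23)
obs 2: x=-7 → posterior Normal(-71/30, 28/15)
obs 3: x=-3/2 → posterior Normal(-163/74, 56/37)
obs 4: x=5 → posterior Normal(-93/88, 14/11)
obs 5: x=3/2 → posterior Normal(-12/17, 56/51)
obs 6: x=8 → posterior Normal(10/29, 28/29)
obs 7: x=7/4 → posterior Normal(129/260, 56/65)

129/260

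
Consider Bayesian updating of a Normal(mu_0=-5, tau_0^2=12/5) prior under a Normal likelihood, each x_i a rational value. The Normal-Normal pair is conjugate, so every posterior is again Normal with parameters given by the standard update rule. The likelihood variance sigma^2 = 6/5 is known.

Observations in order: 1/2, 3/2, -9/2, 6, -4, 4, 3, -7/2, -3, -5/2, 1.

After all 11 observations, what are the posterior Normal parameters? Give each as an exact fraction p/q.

mu_0=-8/23, tau_0^2=12/115

obs 1: x=1/2 → posterior Normal(-4/3, 4/5)
obs 2: x=3/2 → posterior Normal(-1/5, 12/25)
obs 3: x=-9/2 → posterior Normal(-10/7, 12/35)
obs 4: x=6 → posterior Normal(2/9, 4/15)
obs 5: x=-4 → posterior Normal(-6/11, 12/55)
obs 6: x=4 → posterior Normal(2/13, 12/65)
obs 7: x=3 → posterior Normal(8/15, 4/25)
obs 8: x=-7/2 → posterior Normal(1/17, 12/85)
obs 9: x=-3 → posterior Normal(-5/19, 12/95)
obs 10: x=-5/2 → posterior Normal(-10/21, 4/35)
obs 11: x=1 → posterior Normal(-8/23, 12/115)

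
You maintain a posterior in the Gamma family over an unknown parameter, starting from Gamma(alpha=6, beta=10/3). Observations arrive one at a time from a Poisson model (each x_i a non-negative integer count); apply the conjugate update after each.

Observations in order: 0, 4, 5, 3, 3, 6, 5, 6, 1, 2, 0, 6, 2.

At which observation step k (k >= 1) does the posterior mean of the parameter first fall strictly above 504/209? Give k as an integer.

obs 1: x=0 → posterior Gamma(6, 13/3)
obs 2: x=4 → posterior Gamma(10, 16/3)
obs 3: x=5 → posterior Gamma(15, 19/3)
obs 4: x=3 → posterior Gamma(18, 22/3)
obs 5: x=3 → posterior Gamma(21, 25/3)
obs 6: x=6 → posterior Gamma(27, 28/3)
obs 7: x=5 → posterior Gamma(32, 31/3)
obs 8: x=6 → posterior Gamma(38, 34/3)
obs 9: x=1 → posterior Gamma(39, 37/3)
obs 10: x=2 → posterior Gamma(41, 40/3)
obs 11: x=0 → posterior Gamma(41, 43/3)
obs 12: x=6 → posterior Gamma(47, 46/3)
obs 13: x=2 → posterior Gamma(49, 49/3)

k = 4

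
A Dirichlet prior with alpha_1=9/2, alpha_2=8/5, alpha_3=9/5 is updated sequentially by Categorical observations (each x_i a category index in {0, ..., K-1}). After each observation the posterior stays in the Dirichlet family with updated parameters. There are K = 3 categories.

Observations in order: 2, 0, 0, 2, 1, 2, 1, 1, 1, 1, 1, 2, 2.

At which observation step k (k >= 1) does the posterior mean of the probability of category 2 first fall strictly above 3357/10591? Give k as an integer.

k = 4

obs 1: x=2 → posterior Dirichlet(9/2, 8/5, 14/5)
obs 2: x=0 → posterior Dirichlet(11/2, 8/5, 14/5)
obs 3: x=0 → posterior Dirichlet(13/2, 8/5, 14/5)
obs 4: x=2 → posterior Dirichlet(13/2, 8/5, 19/5)
obs 5: x=1 → posterior Dirichlet(13/2, 13/5, 19/5)
obs 6: x=2 → posterior Dirichlet(13/2, 13/5, 24/5)
obs 7: x=1 → posterior Dirichlet(13/2, 18/5, 24/5)
obs 8: x=1 → posterior Dirichlet(13/2, 23/5, 24/5)
obs 9: x=1 → posterior Dirichlet(13/2, 28/5, 24/5)
obs 10: x=1 → posterior Dirichlet(13/2, 33/5, 24/5)
obs 11: x=1 → posterior Dirichlet(13/2, 38/5, 24/5)
obs 12: x=2 → posterior Dirichlet(13/2, 38/5, 29/5)
obs 13: x=2 → posterior Dirichlet(13/2, 38/5, 34/5)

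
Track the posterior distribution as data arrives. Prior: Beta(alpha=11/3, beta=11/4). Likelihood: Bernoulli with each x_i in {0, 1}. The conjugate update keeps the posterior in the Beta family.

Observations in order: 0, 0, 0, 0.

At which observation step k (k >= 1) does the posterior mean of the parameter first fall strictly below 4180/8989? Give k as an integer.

k = 2

obs 1: x=0 → posterior Beta(11/3, 15/4)
obs 2: x=0 → posterior Beta(11/3, 19/4)
obs 3: x=0 → posterior Beta(11/3, 23/4)
obs 4: x=0 → posterior Beta(11/3, 27/4)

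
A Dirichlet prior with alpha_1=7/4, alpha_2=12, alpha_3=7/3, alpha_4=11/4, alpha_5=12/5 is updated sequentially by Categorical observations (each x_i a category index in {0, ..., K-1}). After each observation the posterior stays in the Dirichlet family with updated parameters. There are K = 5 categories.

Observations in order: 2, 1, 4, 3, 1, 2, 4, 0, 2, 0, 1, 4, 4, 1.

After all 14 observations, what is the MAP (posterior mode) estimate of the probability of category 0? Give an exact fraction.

165/1814

obs 1: x=2 → posterior Dirichlet(7/4, 12, 10/3, 11/4, 12/5)
obs 2: x=1 → posterior Dirichlet(7/4, 13, 10/3, 11/4, 12/5)
obs 3: x=4 → posterior Dirichlet(7/4, 13, 10/3, 11/4, 17/5)
obs 4: x=3 → posterior Dirichlet(7/4, 13, 10/3, 15/4, 17/5)
obs 5: x=1 → posterior Dirichlet(7/4, 14, 10/3, 15/4, 17/5)
obs 6: x=2 → posterior Dirichlet(7/4, 14, 13/3, 15/4, 17/5)
obs 7: x=4 → posterior Dirichlet(7/4, 14, 13/3, 15/4, 22/5)
obs 8: x=0 → posterior Dirichlet(11/4, 14, 13/3, 15/4, 22/5)
obs 9: x=2 → posterior Dirichlet(11/4, 14, 16/3, 15/4, 22/5)
obs 10: x=0 → posterior Dirichlet(15/4, 14, 16/3, 15/4, 22/5)
obs 11: x=1 → posterior Dirichlet(15/4, 15, 16/3, 15/4, 22/5)
obs 12: x=4 → posterior Dirichlet(15/4, 15, 16/3, 15/4, 27/5)
obs 13: x=4 → posterior Dirichlet(15/4, 15, 16/3, 15/4, 32/5)
obs 14: x=1 → posterior Dirichlet(15/4, 16, 16/3, 15/4, 32/5)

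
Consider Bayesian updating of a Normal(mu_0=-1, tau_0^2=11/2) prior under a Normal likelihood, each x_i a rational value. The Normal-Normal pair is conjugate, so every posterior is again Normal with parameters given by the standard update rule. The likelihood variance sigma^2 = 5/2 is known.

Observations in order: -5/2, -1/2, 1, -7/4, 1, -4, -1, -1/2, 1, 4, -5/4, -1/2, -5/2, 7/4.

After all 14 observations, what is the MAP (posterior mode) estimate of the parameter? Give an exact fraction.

-91/212

obs 1: x=-5/2 → posterior Normal(-65/32, 55/32)
obs 2: x=-1/2 → posterior Normal(-38/27, 55/54)
obs 3: x=1 → posterior Normal(-27/38, 55/76)
obs 4: x=-7/4 → posterior Normal(-185/196, 55/98)
obs 5: x=1 → posterior Normal(-47/80, 11/24)
obs 6: x=-4 → posterior Normal(-317/284, 55/142)
obs 7: x=-1 → posterior Normal(-361/328, 55/164)
obs 8: x=-1/2 → posterior Normal(-383/372, 55/186)
obs 9: x=1 → posterior Normal(-339/416, 55/208)
obs 10: x=4 → posterior Normal(-163/460, 11/46)
obs 11: x=-5/4 → posterior Normal(-109/252, 55/252)
obs 12: x=-1/2 → posterior Normal(-60/137, 55/274)
obs 13: x=-5/2 → posterior Normal(-175/296, 55/296)
obs 14: x=7/4 → posterior Normal(-91/212, 55/318)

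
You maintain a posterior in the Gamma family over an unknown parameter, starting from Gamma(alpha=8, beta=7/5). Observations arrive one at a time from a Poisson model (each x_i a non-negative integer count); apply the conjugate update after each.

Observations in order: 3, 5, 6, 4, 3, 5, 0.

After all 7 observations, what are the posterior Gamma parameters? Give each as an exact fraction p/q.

alpha=34, beta=42/5

obs 1: x=3 → posterior Gamma(11, 12/5)
obs 2: x=5 → posterior Gamma(16, 17/5)
obs 3: x=6 → posterior Gamma(22, 22/5)
obs 4: x=4 → posterior Gamma(26, 27/5)
obs 5: x=3 → posterior Gamma(29, 32/5)
obs 6: x=5 → posterior Gamma(34, 37/5)
obs 7: x=0 → posterior Gamma(34, 42/5)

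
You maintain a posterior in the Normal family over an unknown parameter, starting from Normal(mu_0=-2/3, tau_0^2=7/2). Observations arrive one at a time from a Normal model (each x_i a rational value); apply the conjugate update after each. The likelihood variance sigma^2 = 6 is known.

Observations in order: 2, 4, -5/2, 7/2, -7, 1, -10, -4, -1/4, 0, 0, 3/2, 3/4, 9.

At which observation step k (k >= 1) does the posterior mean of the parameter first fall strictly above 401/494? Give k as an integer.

obs 1: x=2 → posterior Normal(6/19, 42/19)
obs 2: x=4 → posterior Normal(17/13, 21/13)
obs 3: x=-5/2 → posterior Normal(1/2, 14/11)
obs 4: x=7/2 → posterior Normal(41/40, 21/20)
obs 5: x=-7 → posterior Normal(-8/47, 42/47)
obs 6: x=1 → posterior Normal(-1/54, 7/9)
obs 7: x=-10 → posterior Normal(-71/61, 42/61)
obs 8: x=-4 → posterior Normal(-99/68, 21/34)
obs 9: x=-1/4 → posterior Normal(-403/300, 14/25)
obs 10: x=0 → posterior Normal(-403/328, 21/41)
obs 11: x=0 → posterior Normal(-403/356, 42/89)
obs 12: x=3/2 → posterior Normal(-361/384, 7/16)
obs 13: x=3/4 → posterior Normal(-85/103, 42/103)
obs 14: x=9 → posterior Normal(-1/5, 21/55)

k = 2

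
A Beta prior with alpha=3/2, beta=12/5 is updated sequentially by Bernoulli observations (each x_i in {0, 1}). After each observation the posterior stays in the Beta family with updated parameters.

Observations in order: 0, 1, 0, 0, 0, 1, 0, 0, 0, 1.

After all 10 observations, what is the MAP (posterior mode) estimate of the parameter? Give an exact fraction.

5/17

obs 1: x=0 → posterior Beta(3/2, 17/5)
obs 2: x=1 → posterior Beta(5/2, 17/5)
obs 3: x=0 → posterior Beta(5/2, 22/5)
obs 4: x=0 → posterior Beta(5/2, 27/5)
obs 5: x=0 → posterior Beta(5/2, 32/5)
obs 6: x=1 → posterior Beta(7/2, 32/5)
obs 7: x=0 → posterior Beta(7/2, 37/5)
obs 8: x=0 → posterior Beta(7/2, 42/5)
obs 9: x=0 → posterior Beta(7/2, 47/5)
obs 10: x=1 → posterior Beta(9/2, 47/5)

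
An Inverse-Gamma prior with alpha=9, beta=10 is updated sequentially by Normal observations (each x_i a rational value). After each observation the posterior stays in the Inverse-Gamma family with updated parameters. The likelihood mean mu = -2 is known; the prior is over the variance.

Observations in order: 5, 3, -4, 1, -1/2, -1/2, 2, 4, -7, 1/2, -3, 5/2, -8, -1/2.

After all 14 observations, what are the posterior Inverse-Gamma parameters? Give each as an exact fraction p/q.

alpha=16, beta=1017/8

obs 1: x=5 → posterior Inverse-Gamma(19/2, 69/2)
obs 2: x=3 → posterior Inverse-Gamma(10, 47)
obs 3: x=-4 → posterior Inverse-Gamma(21/2, 49)
obs 4: x=1 → posterior Inverse-Gamma(11, 107/2)
obs 5: x=-1/2 → posterior Inverse-Gamma(23/2, 437/8)
obs 6: x=-1/2 → posterior Inverse-Gamma(12, 223/4)
obs 7: x=2 → posterior Inverse-Gamma(25/2, 255/4)
obs 8: x=4 → posterior Inverse-Gamma(13, 327/4)
obs 9: x=-7 → posterior Inverse-Gamma(27/2, 377/4)
obs 10: x=1/2 → posterior Inverse-Gamma(14, 779/8)
obs 11: x=-3 → posterior Inverse-Gamma(29/2, 783/8)
obs 12: x=5/2 → posterior Inverse-Gamma(15, 108)
obs 13: x=-8 → posterior Inverse-Gamma(31/2, 126)
obs 14: x=-1/2 → posterior Inverse-Gamma(16, 1017/8)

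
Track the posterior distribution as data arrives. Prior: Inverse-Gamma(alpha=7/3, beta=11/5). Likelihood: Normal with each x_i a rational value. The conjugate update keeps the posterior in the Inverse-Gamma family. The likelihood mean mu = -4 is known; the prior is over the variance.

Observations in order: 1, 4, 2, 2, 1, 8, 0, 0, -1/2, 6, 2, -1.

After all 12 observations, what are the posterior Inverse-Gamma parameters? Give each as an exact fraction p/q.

alpha=25/3, beta=10473/40

obs 1: x=1 → posterior Inverse-Gamma(17/6, 147/10)
obs 2: x=4 → posterior Inverse-Gamma(10/3, 467/10)
obs 3: x=2 → posterior Inverse-Gamma(23/6, 647/10)
obs 4: x=2 → posterior Inverse-Gamma(13/3, 827/10)
obs 5: x=1 → posterior Inverse-Gamma(29/6, 476/5)
obs 6: x=8 → posterior Inverse-Gamma(16/3, 836/5)
obs 7: x=0 → posterior Inverse-Gamma(35/6, 876/5)
obs 8: x=0 → posterior Inverse-Gamma(19/3, 916/5)
obs 9: x=-1/2 → posterior Inverse-Gamma(41/6, 7573/40)
obs 10: x=6 → posterior Inverse-Gamma(22/3, 9573/40)
obs 11: x=2 → posterior Inverse-Gamma(47/6, 10293/40)
obs 12: x=-1 → posterior Inverse-Gamma(25/3, 10473/40)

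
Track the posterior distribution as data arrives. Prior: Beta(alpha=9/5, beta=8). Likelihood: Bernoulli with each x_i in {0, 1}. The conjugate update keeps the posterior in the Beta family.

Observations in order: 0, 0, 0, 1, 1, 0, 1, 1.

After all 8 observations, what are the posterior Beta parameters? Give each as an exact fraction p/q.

alpha=29/5, beta=12

obs 1: x=0 → posterior Beta(9/5, 9)
obs 2: x=0 → posterior Beta(9/5, 10)
obs 3: x=0 → posterior Beta(9/5, 11)
obs 4: x=1 → posterior Beta(14/5, 11)
obs 5: x=1 → posterior Beta(19/5, 11)
obs 6: x=0 → posterior Beta(19/5, 12)
obs 7: x=1 → posterior Beta(24/5, 12)
obs 8: x=1 → posterior Beta(29/5, 12)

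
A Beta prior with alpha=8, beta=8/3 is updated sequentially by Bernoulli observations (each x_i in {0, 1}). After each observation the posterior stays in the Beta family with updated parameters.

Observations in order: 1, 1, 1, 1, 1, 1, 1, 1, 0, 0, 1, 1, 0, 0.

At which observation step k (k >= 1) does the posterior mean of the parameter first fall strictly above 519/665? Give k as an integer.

k = 2

obs 1: x=1 → posterior Beta(9, 8/3)
obs 2: x=1 → posterior Beta(10, 8/3)
obs 3: x=1 → posterior Beta(11, 8/3)
obs 4: x=1 → posterior Beta(12, 8/3)
obs 5: x=1 → posterior Beta(13, 8/3)
obs 6: x=1 → posterior Beta(14, 8/3)
obs 7: x=1 → posterior Beta(15, 8/3)
obs 8: x=1 → posterior Beta(16, 8/3)
obs 9: x=0 → posterior Beta(16, 11/3)
obs 10: x=0 → posterior Beta(16, 14/3)
obs 11: x=1 → posterior Beta(17, 14/3)
obs 12: x=1 → posterior Beta(18, 14/3)
obs 13: x=0 → posterior Beta(18, 17/3)
obs 14: x=0 → posterior Beta(18, 20/3)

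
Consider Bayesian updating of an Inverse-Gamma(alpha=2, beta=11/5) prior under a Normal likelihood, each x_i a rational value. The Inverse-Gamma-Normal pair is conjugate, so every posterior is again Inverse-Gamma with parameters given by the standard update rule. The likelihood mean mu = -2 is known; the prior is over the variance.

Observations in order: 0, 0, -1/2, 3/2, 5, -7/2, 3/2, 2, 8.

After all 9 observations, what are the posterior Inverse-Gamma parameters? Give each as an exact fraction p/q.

alpha=13/2, beta=516/5

obs 1: x=0 → posterior Inverse-Gamma(5/2, 21/5)
obs 2: x=0 → posterior Inverse-Gamma(3, 31/5)
obs 3: x=-1/2 → posterior Inverse-Gamma(7/2, 293/40)
obs 4: x=3/2 → posterior Inverse-Gamma(4, 269/20)
obs 5: x=5 → posterior Inverse-Gamma(9/2, 759/20)
obs 6: x=-7/2 → posterior Inverse-Gamma(5, 1563/40)
obs 7: x=3/2 → posterior Inverse-Gamma(11/2, 226/5)
obs 8: x=2 → posterior Inverse-Gamma(6, 266/5)
obs 9: x=8 → posterior Inverse-Gamma(13/2, 516/5)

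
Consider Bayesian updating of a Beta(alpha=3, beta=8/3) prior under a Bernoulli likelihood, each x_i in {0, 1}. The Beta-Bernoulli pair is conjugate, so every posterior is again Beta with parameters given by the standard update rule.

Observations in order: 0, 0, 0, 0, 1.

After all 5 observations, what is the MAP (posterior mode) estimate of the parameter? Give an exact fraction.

obs 1: x=0 → posterior Beta(3, 11/3)
obs 2: x=0 → posterior Beta(3, 14/3)
obs 3: x=0 → posterior Beta(3, 17/3)
obs 4: x=0 → posterior Beta(3, 20/3)
obs 5: x=1 → posterior Beta(4, 20/3)

9/26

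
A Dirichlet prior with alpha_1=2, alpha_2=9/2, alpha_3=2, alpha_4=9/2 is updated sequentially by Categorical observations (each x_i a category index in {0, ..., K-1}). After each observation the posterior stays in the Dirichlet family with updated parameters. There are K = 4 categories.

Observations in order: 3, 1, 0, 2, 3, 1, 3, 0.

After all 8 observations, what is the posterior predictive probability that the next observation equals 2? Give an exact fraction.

1/7

obs 1: x=3 → posterior Dirichlet(2, 9/2, 2, 11/2)
obs 2: x=1 → posterior Dirichlet(2, 11/2, 2, 11/2)
obs 3: x=0 → posterior Dirichlet(3, 11/2, 2, 11/2)
obs 4: x=2 → posterior Dirichlet(3, 11/2, 3, 11/2)
obs 5: x=3 → posterior Dirichlet(3, 11/2, 3, 13/2)
obs 6: x=1 → posterior Dirichlet(3, 13/2, 3, 13/2)
obs 7: x=3 → posterior Dirichlet(3, 13/2, 3, 15/2)
obs 8: x=0 → posterior Dirichlet(4, 13/2, 3, 15/2)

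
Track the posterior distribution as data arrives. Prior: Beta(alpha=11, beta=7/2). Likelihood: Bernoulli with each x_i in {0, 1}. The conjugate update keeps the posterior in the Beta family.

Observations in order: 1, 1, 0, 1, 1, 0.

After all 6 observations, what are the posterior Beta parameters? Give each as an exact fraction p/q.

alpha=15, beta=11/2

obs 1: x=1 → posterior Beta(12, 7/2)
obs 2: x=1 → posterior Beta(13, 7/2)
obs 3: x=0 → posterior Beta(13, 9/2)
obs 4: x=1 → posterior Beta(14, 9/2)
obs 5: x=1 → posterior Beta(15, 9/2)
obs 6: x=0 → posterior Beta(15, 11/2)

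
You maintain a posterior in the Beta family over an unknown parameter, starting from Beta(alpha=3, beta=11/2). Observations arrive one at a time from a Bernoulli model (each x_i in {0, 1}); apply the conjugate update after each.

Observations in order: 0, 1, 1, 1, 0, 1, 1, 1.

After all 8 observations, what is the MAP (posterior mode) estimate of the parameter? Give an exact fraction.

obs 1: x=0 → posterior Beta(3, 13/2)
obs 2: x=1 → posterior Beta(4, 13/2)
obs 3: x=1 → posterior Beta(5, 13/2)
obs 4: x=1 → posterior Beta(6, 13/2)
obs 5: x=0 → posterior Beta(6, 15/2)
obs 6: x=1 → posterior Beta(7, 15/2)
obs 7: x=1 → posterior Beta(8, 15/2)
obs 8: x=1 → posterior Beta(9, 15/2)

16/29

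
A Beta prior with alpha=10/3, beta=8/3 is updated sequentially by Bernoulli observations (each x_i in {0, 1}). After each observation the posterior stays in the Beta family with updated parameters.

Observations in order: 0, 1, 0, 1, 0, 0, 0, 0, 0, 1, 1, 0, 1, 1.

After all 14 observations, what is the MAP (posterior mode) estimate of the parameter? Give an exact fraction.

obs 1: x=0 → posterior Beta(10/3, 11/3)
obs 2: x=1 → posterior Beta(13/3, 11/3)
obs 3: x=0 → posterior Beta(13/3, 14/3)
obs 4: x=1 → posterior Beta(16/3, 14/3)
obs 5: x=0 → posterior Beta(16/3, 17/3)
obs 6: x=0 → posterior Beta(16/3, 20/3)
obs 7: x=0 → posterior Beta(16/3, 23/3)
obs 8: x=0 → posterior Beta(16/3, 26/3)
obs 9: x=0 → posterior Beta(16/3, 29/3)
obs 10: x=1 → posterior Beta(19/3, 29/3)
obs 11: x=1 → posterior Beta(22/3, 29/3)
obs 12: x=0 → posterior Beta(22/3, 32/3)
obs 13: x=1 → posterior Beta(25/3, 32/3)
obs 14: x=1 → posterior Beta(28/3, 32/3)

25/54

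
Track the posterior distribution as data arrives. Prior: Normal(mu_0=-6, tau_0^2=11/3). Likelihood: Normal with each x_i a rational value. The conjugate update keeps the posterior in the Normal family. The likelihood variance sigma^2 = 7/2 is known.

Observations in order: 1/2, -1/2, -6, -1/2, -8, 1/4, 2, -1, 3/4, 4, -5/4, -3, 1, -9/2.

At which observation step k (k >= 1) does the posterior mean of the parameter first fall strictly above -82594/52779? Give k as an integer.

obs 1: x=1/2 → posterior Normal(-115/43, 77/43)
obs 2: x=-1/2 → posterior Normal(-126/65, 77/65)
obs 3: x=-6 → posterior Normal(-86/29, 77/87)
obs 4: x=-1/2 → posterior Normal(-269/109, 77/109)
obs 5: x=-8 → posterior Normal(-445/131, 77/131)
obs 6: x=1/4 → posterior Normal(-293/102, 77/153)
obs 7: x=2 → posterior Normal(-113/50, 11/25)
obs 8: x=-1 → posterior Normal(-835/394, 77/197)
obs 9: x=3/4 → posterior Normal(-401/219, 77/219)
obs 10: x=4 → posterior Normal(-313/241, 77/241)
obs 11: x=-5/4 → posterior Normal(-681/526, 77/263)
obs 12: x=-3 → posterior Normal(-271/190, 77/285)
obs 13: x=1 → posterior Normal(-769/614, 77/307)
obs 14: x=-9/2 → posterior Normal(-967/658, 11/47)

k = 10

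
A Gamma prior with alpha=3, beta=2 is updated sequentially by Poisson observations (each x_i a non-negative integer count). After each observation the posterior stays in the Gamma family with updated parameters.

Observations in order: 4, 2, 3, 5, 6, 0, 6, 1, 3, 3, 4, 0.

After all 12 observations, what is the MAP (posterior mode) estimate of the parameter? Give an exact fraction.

39/14

obs 1: x=4 → posterior Gamma(7, 3)
obs 2: x=2 → posterior Gamma(9, 4)
obs 3: x=3 → posterior Gamma(12, 5)
obs 4: x=5 → posterior Gamma(17, 6)
obs 5: x=6 → posterior Gamma(23, 7)
obs 6: x=0 → posterior Gamma(23, 8)
obs 7: x=6 → posterior Gamma(29, 9)
obs 8: x=1 → posterior Gamma(30, 10)
obs 9: x=3 → posterior Gamma(33, 11)
obs 10: x=3 → posterior Gamma(36, 12)
obs 11: x=4 → posterior Gamma(40, 13)
obs 12: x=0 → posterior Gamma(40, 14)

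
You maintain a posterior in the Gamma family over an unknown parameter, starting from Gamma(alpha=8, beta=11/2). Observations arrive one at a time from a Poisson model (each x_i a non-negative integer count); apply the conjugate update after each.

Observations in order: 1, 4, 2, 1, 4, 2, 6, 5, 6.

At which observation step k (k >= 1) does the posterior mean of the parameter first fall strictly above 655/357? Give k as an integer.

obs 1: x=1 → posterior Gamma(9, 13/2)
obs 2: x=4 → posterior Gamma(13, 15/2)
obs 3: x=2 → posterior Gamma(15, 17/2)
obs 4: x=1 → posterior Gamma(16, 19/2)
obs 5: x=4 → posterior Gamma(20, 21/2)
obs 6: x=2 → posterior Gamma(22, 23/2)
obs 7: x=6 → posterior Gamma(28, 25/2)
obs 8: x=5 → posterior Gamma(33, 27/2)
obs 9: x=6 → posterior Gamma(39, 29/2)

k = 5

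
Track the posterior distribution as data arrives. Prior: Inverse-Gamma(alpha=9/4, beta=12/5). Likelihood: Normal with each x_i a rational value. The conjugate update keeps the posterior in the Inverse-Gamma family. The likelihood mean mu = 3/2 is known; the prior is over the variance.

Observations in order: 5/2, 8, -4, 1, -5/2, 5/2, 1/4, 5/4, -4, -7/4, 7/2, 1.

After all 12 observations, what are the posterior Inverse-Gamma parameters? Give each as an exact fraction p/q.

alpha=33/4, beta=11379/160

obs 1: x=5/2 → posterior Inverse-Gamma(11/4, 29/10)
obs 2: x=8 → posterior Inverse-Gamma(13/4, 961/40)
obs 3: x=-4 → posterior Inverse-Gamma(15/4, 783/20)
obs 4: x=1 → posterior Inverse-Gamma(17/4, 1571/40)
obs 5: x=-5/2 → posterior Inverse-Gamma(19/4, 1891/40)
obs 6: x=5/2 → posterior Inverse-Gamma(21/4, 1911/40)
obs 7: x=1/4 → posterior Inverse-Gamma(23/4, 7769/160)
obs 8: x=5/4 → posterior Inverse-Gamma(25/4, 3887/80)
obs 9: x=-4 → posterior Inverse-Gamma(27/4, 5097/80)
obs 10: x=-7/4 → posterior Inverse-Gamma(29/4, 11039/160)
obs 11: x=7/2 → posterior Inverse-Gamma(31/4, 11359/160)
obs 12: x=1 → posterior Inverse-Gamma(33/4, 11379/160)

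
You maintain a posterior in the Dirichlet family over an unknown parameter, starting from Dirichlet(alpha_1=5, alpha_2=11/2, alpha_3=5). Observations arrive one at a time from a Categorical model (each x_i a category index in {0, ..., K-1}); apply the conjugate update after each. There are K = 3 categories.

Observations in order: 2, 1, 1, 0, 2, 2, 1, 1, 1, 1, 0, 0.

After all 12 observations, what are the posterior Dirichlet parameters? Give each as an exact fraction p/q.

alpha_1=8, alpha_2=23/2, alpha_3=8

obs 1: x=2 → posterior Dirichlet(5, 11/2, 6)
obs 2: x=1 → posterior Dirichlet(5, 13/2, 6)
obs 3: x=1 → posterior Dirichlet(5, 15/2, 6)
obs 4: x=0 → posterior Dirichlet(6, 15/2, 6)
obs 5: x=2 → posterior Dirichlet(6, 15/2, 7)
obs 6: x=2 → posterior Dirichlet(6, 15/2, 8)
obs 7: x=1 → posterior Dirichlet(6, 17/2, 8)
obs 8: x=1 → posterior Dirichlet(6, 19/2, 8)
obs 9: x=1 → posterior Dirichlet(6, 21/2, 8)
obs 10: x=1 → posterior Dirichlet(6, 23/2, 8)
obs 11: x=0 → posterior Dirichlet(7, 23/2, 8)
obs 12: x=0 → posterior Dirichlet(8, 23/2, 8)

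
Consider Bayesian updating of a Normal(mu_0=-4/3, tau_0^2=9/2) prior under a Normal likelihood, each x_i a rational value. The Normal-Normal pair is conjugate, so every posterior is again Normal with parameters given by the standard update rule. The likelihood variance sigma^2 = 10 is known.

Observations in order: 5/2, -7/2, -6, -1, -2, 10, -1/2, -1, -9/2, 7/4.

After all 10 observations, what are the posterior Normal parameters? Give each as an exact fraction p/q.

mu_0=-779/1320, tau_0^2=9/11

obs 1: x=5/2 → posterior Normal(-25/174, 90/29)
obs 2: x=-7/2 → posterior Normal(-107/114, 45/19)
obs 3: x=-6 → posterior Normal(-269/141, 90/47)
obs 4: x=-1 → posterior Normal(-37/21, 45/28)
obs 5: x=-2 → posterior Normal(-70/39, 18/13)
obs 6: x=10 → posterior Normal(-40/111, 45/37)
obs 7: x=-1/2 → posterior Normal(-187/498, 90/83)
obs 8: x=-1 → posterior Normal(-241/552, 45/46)
obs 9: x=-9/2 → posterior Normal(-242/303, 90/101)
obs 10: x=7/4 → posterior Normal(-779/1320, 9/11)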